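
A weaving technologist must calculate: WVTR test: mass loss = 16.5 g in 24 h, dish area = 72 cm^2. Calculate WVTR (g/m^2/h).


Formula: WVTR = mass_loss / (area * time)
Step 1: Convert area: 72 cm^2 = 0.0072 m^2
Step 2: WVTR = 16.5 g / (0.0072 m^2 * 24 h)
Step 3: WVTR = 16.5 / 0.1728 = 95.5 g/m^2/h

95.5 g/m^2/h


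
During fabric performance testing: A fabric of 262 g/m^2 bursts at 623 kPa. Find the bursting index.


Formula: Bursting Index = Bursting Strength / Fabric GSM
BI = 623 kPa / 262 g/m^2
BI = 2.378 kPa/(g/m^2)

2.378 kPa/(g/m^2)


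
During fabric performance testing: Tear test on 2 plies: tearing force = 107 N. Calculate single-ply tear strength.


Formula: Per-ply strength = Total force / Number of plies
Per-ply = 107 N / 2
Per-ply = 53.5 N

53.5 N


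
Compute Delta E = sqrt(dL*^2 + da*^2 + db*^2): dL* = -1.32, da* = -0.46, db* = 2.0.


Formula: Delta E = sqrt(dL*^2 + da*^2 + db*^2)
Step 1: dL*^2 = (-1.32)^2 = 1.7424
Step 2: da*^2 = (-0.46)^2 = 0.2116
Step 3: db*^2 = 2.0^2 = 4.0
Step 4: Sum = 1.7424 + 0.2116 + 4.0 = 5.954
Step 5: Delta E = sqrt(5.954) = 2.44

2.44 Delta E


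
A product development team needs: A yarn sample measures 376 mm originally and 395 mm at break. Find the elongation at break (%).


Formula: Elongation (%) = ((L_break - L0) / L0) * 100
Step 1: Extension = 395 - 376 = 19 mm
Step 2: Elongation = (19 / 376) * 100
Step 3: Elongation = 0.050532 * 100 = 5.0532% ≈ 5.1%

5.1%


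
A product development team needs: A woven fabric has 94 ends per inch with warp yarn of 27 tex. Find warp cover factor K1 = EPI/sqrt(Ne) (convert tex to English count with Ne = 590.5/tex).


Formula: K1 = EPI / sqrt(Ne), with Ne = 590.5 / tex_warp
Step 1: Ne = 590.5 / 27 = 21.87
Step 2: sqrt(Ne) = sqrt(21.87) = 4.6765
Step 3: K1 = 94 / 4.6765 = 20.1

20.1


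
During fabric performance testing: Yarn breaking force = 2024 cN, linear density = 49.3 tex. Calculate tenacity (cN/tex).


Formula: Tenacity = Breaking force / Linear density
Tenacity = 2024 cN / 49.3 tex
Tenacity = 41.05 cN/tex

41.05 cN/tex


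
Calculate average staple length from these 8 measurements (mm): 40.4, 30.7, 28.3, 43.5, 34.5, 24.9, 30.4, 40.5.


Formula: Mean = sum of lengths / count
Sum = 40.4 + 30.7 + 28.3 + 43.5 + 34.5 + 24.9 + 30.4 + 40.5
Sum = 273.2 mm
Mean = 273.2 / 8 = 34.15 mm

34.15 mm


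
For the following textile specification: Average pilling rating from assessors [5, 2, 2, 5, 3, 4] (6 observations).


Formula: Mean = sum / count
Sum = 5 + 2 + 2 + 5 + 3 + 4 = 21
Mean = 21 / 6 = 3.5

3.5


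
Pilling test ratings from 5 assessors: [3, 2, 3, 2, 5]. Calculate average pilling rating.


Formula: Mean = sum / count
Sum = 3 + 2 + 3 + 2 + 5 = 15
Mean = 15 / 5 = 3.0

3.0


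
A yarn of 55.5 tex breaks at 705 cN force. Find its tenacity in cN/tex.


Formula: Tenacity = Breaking force / Linear density
Tenacity = 705 cN / 55.5 tex
Tenacity = 12.70 cN/tex

12.70 cN/tex


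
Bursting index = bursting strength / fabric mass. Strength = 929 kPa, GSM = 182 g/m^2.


Formula: Bursting Index = Bursting Strength / Fabric GSM
BI = 929 kPa / 182 g/m^2
BI = 5.104 kPa/(g/m^2)

5.104 kPa/(g/m^2)


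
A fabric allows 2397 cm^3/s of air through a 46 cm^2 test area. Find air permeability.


Formula: Air Permeability = Airflow / Test Area
AP = 2397 cm^3/s / 46 cm^2
AP = 52.1 cm^3/s/cm^2

52.1 cm^3/s/cm^2


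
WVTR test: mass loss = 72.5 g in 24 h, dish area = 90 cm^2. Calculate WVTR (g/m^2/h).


Formula: WVTR = mass_loss / (area * time)
Step 1: Convert area: 90 cm^2 = 0.009 m^2
Step 2: WVTR = 72.5 g / (0.009 m^2 * 24 h)
Step 3: WVTR = 72.5 / 0.216 = 335.6 g/m^2/h

335.6 g/m^2/h


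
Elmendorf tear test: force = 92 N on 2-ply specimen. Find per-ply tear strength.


Formula: Per-ply strength = Total force / Number of plies
Per-ply = 92 N / 2
Per-ply = 46 N

46 N


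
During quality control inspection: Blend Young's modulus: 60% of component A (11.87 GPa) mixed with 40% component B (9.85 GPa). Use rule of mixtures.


Formula: Blend property = (fraction_A * property_A) + (fraction_B * property_B)
Step 1: Contribution A = 60/100 * 11.87 GPa = 7.122 GPa
Step 2: Contribution B = 40/100 * 9.85 GPa = 3.94 GPa
Step 3: Blend Young's modulus = 7.122 + 3.94 = 11.062 GPa

11.062 GPa


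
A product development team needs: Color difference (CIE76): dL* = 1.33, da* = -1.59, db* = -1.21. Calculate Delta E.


Formula: Delta E = sqrt(dL*^2 + da*^2 + db*^2)
Step 1: dL*^2 = 1.33^2 = 1.7689
Step 2: da*^2 = (-1.59)^2 = 2.5281
Step 3: db*^2 = (-1.21)^2 = 1.4641
Step 4: Sum = 1.7689 + 2.5281 + 1.4641 = 5.7611
Step 5: Delta E = sqrt(5.7611) = 2.4

2.4 Delta E


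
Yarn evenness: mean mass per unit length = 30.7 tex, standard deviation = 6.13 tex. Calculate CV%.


Formula: CV% = (standard deviation / mean) * 100
Step 1: Ratio = 6.13 / 30.7 = 0.199674
Step 2: CV% = 0.199674 * 100 = 19.9674% ≈ 20.0%

20.0%


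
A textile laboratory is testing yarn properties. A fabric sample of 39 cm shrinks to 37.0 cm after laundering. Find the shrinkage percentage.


Formula: Shrinkage% = ((L_before - L_after) / L_before) * 100
Step 1: Shrinkage = 39 - 37.0 = 2.0 cm
Step 2: Shrinkage% = (2.0 / 39) * 100
Step 3: Shrinkage% = 0.051282 * 100 = 5.1282% ≈ 5.1%

5.1%


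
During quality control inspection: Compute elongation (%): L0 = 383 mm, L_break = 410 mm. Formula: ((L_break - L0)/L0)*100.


Formula: Elongation (%) = ((L_break - L0) / L0) * 100
Step 1: Extension = 410 - 383 = 27 mm
Step 2: Elongation = (27 / 383) * 100
Step 3: Elongation = 0.070496 * 100 = 7.0496% ≈ 7.0%

7.0%


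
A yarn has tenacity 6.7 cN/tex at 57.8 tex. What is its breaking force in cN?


Formula: Breaking force = Tenacity * Linear density
F = 6.7 cN/tex * 57.8 tex
F = 387.26 cN

387.26 cN


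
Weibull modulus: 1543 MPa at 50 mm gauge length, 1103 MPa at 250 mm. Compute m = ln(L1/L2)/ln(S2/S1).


Formula: m = ln(L1/L2) / ln(S2/S1)
Step 1: ln(L1/L2) = ln(50/250) = -1.60944
Step 2: S2/S1 = 1103/1543 = 0.71484
Step 3: ln(S2/S1) = ln(0.71484) = -0.33570
Step 4: m = -1.60944 / -0.33570 = 4.79

4.79 (Weibull m)


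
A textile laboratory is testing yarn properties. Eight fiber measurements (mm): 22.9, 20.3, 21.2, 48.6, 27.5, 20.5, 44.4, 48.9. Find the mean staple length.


Formula: Mean = sum of lengths / count
Sum = 22.9 + 20.3 + 21.2 + 48.6 + 27.5 + 20.5 + 44.4 + 48.9
Sum = 254.3 mm
Mean = 254.3 / 8 = 31.79 mm

31.79 mm


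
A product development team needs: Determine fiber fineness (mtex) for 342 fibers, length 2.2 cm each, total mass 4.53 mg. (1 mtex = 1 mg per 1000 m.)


Formula: fineness (mtex) = mass (mg) / total length (km) = (mass_mg / total_length_m) * 1000
Step 1: Convert fiber length: 2.2 cm = 0.022 m
Step 2: Total fiber length = 342 * 0.022 = 7.524 m
Step 3: Linear density = 4.53 mg / 7.524 m = 0.6021 mg/m
Step 4: fineness = 0.6021 * 1000 = 602.1 mtex

602.1 mtex


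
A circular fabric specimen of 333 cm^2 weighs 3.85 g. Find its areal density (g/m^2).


Formula: GSM = mass_g / area_m2
Step 1: Convert area: 333 cm^2 = 333 / 10000 = 0.0333 m^2
Step 2: GSM = 3.85 g / 0.0333 m^2 = 115.6 g/m^2

115.6 g/m^2


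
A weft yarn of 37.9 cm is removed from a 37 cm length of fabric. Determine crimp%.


Formula: Crimp% = ((L_yarn - L_fabric) / L_fabric) * 100
Step 1: Extension = 37.9 - 37 = 0.9 cm
Step 2: Crimp% = (0.9 / 37) * 100
Step 3: Crimp% = 0.024324 * 100 = 2.4324% ≈ 2.4%

2.4%


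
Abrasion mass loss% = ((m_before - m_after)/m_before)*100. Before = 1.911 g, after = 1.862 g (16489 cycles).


Formula: Mass loss% = ((m_before - m_after) / m_before) * 100
Step 1: Mass loss = 1.911 - 1.862 = 0.049 g
Step 2: Ratio = 0.049 / 1.911 = 0.025641
Step 3: Mass loss% = 0.025641 * 100 = 2.5641% ≈ 2.56%

2.56%


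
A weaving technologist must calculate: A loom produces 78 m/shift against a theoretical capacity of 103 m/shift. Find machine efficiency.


Formula: Efficiency% = (Actual output / Theoretical output) * 100
Efficiency% = (78 / 103) * 100
Efficiency% = 0.757282 * 100 = 75.7282% ≈ 75.7%

75.7%


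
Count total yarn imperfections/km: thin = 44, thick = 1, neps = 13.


Formula: Total = thin places + thick places + neps
Total = 44 + 1 + 13
Total = 58 imperfections/km

58 imperfections/km


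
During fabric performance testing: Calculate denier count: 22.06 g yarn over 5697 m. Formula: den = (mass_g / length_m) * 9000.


Formula: den = (mass_g / length_m) * 9000
Substituting: den = (22.06 / 5697) * 9000
Intermediate: 22.06 / 5697 = 0.00387221 g/m
den = 0.00387221 * 9000 = 34.8 denier

34.8 denier


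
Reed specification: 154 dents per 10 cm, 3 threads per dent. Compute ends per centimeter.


Formula: EPC = (dents per 10 cm * ends per dent) / 10
Step 1: Total ends per 10 cm = 154 * 3 = 462
Step 2: EPC = 462 / 10 = 46.2 ends/cm

46.2 ends/cm


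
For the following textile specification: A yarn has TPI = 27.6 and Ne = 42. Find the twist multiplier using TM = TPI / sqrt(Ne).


Formula: TM = TPI / sqrt(Ne)
Step 1: sqrt(Ne) = sqrt(42) = 6.4807
Step 2: TM = 27.6 / 6.4807 = 4.26

4.26 TM


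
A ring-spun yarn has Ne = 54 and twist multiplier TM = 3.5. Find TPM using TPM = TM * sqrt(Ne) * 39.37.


Formula: TPM = TM * sqrt(Ne) * 39.37
Step 1: sqrt(Ne) = sqrt(54) = 7.3485
Step 2: TM * sqrt(Ne) = 3.5 * 7.3485 = 25.7198
Step 3: TPM = 25.7198 * 39.37 = 1013 twists/m

1013 twists/m


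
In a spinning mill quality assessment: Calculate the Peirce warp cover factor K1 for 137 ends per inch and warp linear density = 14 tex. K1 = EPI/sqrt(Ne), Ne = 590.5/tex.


Formula: K1 = EPI / sqrt(Ne), with Ne = 590.5 / tex_warp
Step 1: Ne = 590.5 / 14 = 42.179
Step 2: sqrt(Ne) = sqrt(42.179) = 6.4945
Step 3: K1 = 137 / 6.4945 = 21.1

21.1


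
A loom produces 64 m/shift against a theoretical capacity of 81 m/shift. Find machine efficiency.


Formula: Efficiency% = (Actual output / Theoretical output) * 100
Efficiency% = (64 / 81) * 100
Efficiency% = 0.790123 * 100 = 79.0123% ≈ 79.0%

79.0%


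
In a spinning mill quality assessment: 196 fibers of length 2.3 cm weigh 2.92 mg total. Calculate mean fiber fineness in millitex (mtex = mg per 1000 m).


Formula: fineness (mtex) = mass (mg) / total length (km) = (mass_mg / total_length_m) * 1000
Step 1: Convert fiber length: 2.3 cm = 0.023 m
Step 2: Total fiber length = 196 * 0.023 = 4.508 m
Step 3: Linear density = 2.92 mg / 4.508 m = 0.6477 mg/m
Step 4: fineness = 0.6477 * 1000 = 647.7 mtex

647.7 mtex


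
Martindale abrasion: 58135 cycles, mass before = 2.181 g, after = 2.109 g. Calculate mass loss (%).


Formula: Mass loss% = ((m_before - m_after) / m_before) * 100
Step 1: Mass loss = 2.181 - 2.109 = 0.072 g
Step 2: Ratio = 0.072 / 2.181 = 0.0330124
Step 3: Mass loss% = 0.0330124 * 100 = 3.30124% ≈ 3.30%

3.30%


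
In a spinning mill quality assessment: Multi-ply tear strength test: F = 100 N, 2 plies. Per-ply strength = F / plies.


Formula: Per-ply strength = Total force / Number of plies
Per-ply = 100 N / 2
Per-ply = 50 N

50 N


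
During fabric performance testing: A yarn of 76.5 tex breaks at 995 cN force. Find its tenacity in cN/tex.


Formula: Tenacity = Breaking force / Linear density
Tenacity = 995 cN / 76.5 tex
Tenacity = 13.01 cN/tex

13.01 cN/tex


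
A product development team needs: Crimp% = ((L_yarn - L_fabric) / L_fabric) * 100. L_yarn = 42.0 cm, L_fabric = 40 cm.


Formula: Crimp% = ((L_yarn - L_fabric) / L_fabric) * 100
Step 1: Extension = 42.0 - 40 = 2.0 cm
Step 2: Crimp% = (2.0 / 40) * 100
Step 3: Crimp% = 0.05 * 100 = 5.0%

5.0%


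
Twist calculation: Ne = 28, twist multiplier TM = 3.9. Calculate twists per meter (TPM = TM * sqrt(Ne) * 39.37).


Formula: TPM = TM * sqrt(Ne) * 39.37
Step 1: sqrt(Ne) = sqrt(28) = 5.2915
Step 2: TM * sqrt(Ne) = 3.9 * 5.2915 = 20.6369
Step 3: TPM = 20.6369 * 39.37 = 812 twists/m

812 twists/m


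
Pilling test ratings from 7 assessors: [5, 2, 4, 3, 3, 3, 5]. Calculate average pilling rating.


Formula: Mean = sum / count
Sum = 5 + 2 + 4 + 3 + 3 + 3 + 5 = 25
Mean = 25 / 7 = 3.6

3.6


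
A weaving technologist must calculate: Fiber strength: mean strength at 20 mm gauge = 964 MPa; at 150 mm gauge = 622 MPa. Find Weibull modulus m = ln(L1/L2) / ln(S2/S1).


Formula: m = ln(L1/L2) / ln(S2/S1)
Step 1: ln(L1/L2) = ln(20/150) = -2.01490
Step 2: S2/S1 = 622/964 = 0.64523
Step 3: ln(S2/S1) = ln(0.64523) = -0.43815
Step 4: m = -2.01490 / -0.43815 = 4.60

4.60 (Weibull m)


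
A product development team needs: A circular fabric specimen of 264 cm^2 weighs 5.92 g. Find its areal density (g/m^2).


Formula: GSM = mass_g / area_m2
Step 1: Convert area: 264 cm^2 = 264 / 10000 = 0.0264 m^2
Step 2: GSM = 5.92 g / 0.0264 m^2 = 224.2 g/m^2

224.2 g/m^2


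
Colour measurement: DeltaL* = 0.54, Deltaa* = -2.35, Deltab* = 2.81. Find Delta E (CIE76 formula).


Formula: Delta E = sqrt(dL*^2 + da*^2 + db*^2)
Step 1: dL*^2 = 0.54^2 = 0.2916
Step 2: da*^2 = (-2.35)^2 = 5.5225
Step 3: db*^2 = 2.81^2 = 7.8961
Step 4: Sum = 0.2916 + 5.5225 + 7.8961 = 13.7102
Step 5: Delta E = sqrt(13.7102) = 3.7

3.7 Delta E


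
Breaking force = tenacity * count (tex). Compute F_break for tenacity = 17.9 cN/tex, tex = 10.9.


Formula: Breaking force = Tenacity * Linear density
F = 17.9 cN/tex * 10.9 tex
F = 195.11 cN

195.11 cN


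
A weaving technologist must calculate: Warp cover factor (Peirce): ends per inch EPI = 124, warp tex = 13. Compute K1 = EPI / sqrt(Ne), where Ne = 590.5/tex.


Formula: K1 = EPI / sqrt(Ne), with Ne = 590.5 / tex_warp
Step 1: Ne = 590.5 / 13 = 45.423
Step 2: sqrt(Ne) = sqrt(45.423) = 6.7397
Step 3: K1 = 124 / 6.7397 = 18.4

18.4


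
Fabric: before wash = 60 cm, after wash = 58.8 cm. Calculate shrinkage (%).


Formula: Shrinkage% = ((L_before - L_after) / L_before) * 100
Step 1: Shrinkage = 60 - 58.8 = 1.2 cm
Step 2: Shrinkage% = (1.2 / 60) * 100
Step 3: Shrinkage% = 0.02 * 100 = 2.0%

2.0%


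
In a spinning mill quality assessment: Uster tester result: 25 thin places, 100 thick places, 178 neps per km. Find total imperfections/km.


Formula: Total = thin places + thick places + neps
Total = 25 + 100 + 178
Total = 303 imperfections/km

303 imperfections/km


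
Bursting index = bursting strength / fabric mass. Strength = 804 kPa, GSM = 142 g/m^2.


Formula: Bursting Index = Bursting Strength / Fabric GSM
BI = 804 kPa / 142 g/m^2
BI = 5.662 kPa/(g/m^2)

5.662 kPa/(g/m^2)


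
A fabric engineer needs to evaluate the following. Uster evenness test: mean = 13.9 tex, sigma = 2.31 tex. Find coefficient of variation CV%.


Formula: CV% = (standard deviation / mean) * 100
Step 1: Ratio = 2.31 / 13.9 = 0.166187
Step 2: CV% = 0.166187 * 100 = 16.6187% ≈ 16.6%

16.6%


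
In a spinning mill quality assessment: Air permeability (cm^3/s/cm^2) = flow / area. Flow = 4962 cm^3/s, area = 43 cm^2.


Formula: Air Permeability = Airflow / Test Area
AP = 4962 cm^3/s / 43 cm^2
AP = 115.4 cm^3/s/cm^2

115.4 cm^3/s/cm^2


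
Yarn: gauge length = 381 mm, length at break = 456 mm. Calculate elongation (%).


Formula: Elongation (%) = ((L_break - L0) / L0) * 100
Step 1: Extension = 456 - 381 = 75 mm
Step 2: Elongation = (75 / 381) * 100
Step 3: Elongation = 0.19685 * 100 = 19.685% ≈ 19.7%

19.7%


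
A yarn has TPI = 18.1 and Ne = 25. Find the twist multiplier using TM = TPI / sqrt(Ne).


Formula: TM = TPI / sqrt(Ne)
Step 1: sqrt(Ne) = sqrt(25) = 5
Step 2: TM = 18.1 / 5 = 3.62

3.62 TM


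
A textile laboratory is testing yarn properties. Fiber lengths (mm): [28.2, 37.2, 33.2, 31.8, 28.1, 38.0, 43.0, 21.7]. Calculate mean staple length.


Formula: Mean = sum of lengths / count
Sum = 28.2 + 37.2 + 33.2 + 31.8 + 28.1 + 38.0 + 43.0 + 21.7
Sum = 261.2 mm
Mean = 261.2 / 8 = 32.65 mm

32.65 mm


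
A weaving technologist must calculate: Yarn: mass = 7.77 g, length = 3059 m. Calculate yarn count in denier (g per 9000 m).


Formula: den = (mass_g / length_m) * 9000
Substituting: den = (7.77 / 3059) * 9000
Intermediate: 7.77 / 3059 = 0.00254005 g/m
den = 0.00254005 * 9000 = 22.9 denier

22.9 denier


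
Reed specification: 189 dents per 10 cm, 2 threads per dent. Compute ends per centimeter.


Formula: EPC = (dents per 10 cm * ends per dent) / 10
Step 1: Total ends per 10 cm = 189 * 2 = 378
Step 2: EPC = 378 / 10 = 37.8 ends/cm

37.8 ends/cm


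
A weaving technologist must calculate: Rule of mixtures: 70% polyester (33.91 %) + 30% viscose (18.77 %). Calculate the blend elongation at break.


Formula: Blend property = (fraction_A * property_A) + (fraction_B * property_B)
Step 1: Contribution A = 70/100 * 33.91 % = 23.737 %
Step 2: Contribution B = 30/100 * 18.77 % = 5.631 %
Step 3: Blend elongation at break = 23.737 + 5.631 = 29.368 %

29.368 %


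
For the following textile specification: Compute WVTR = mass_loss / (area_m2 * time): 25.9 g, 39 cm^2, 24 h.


Formula: WVTR = mass_loss / (area * time)
Step 1: Convert area: 39 cm^2 = 0.0039 m^2
Step 2: WVTR = 25.9 g / (0.0039 m^2 * 24 h)
Step 3: WVTR = 25.9 / 0.0936 = 276.7 g/m^2/h

276.7 g/m^2/h


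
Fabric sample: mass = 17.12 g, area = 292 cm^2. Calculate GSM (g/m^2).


Formula: GSM = mass_g / area_m2
Step 1: Convert area: 292 cm^2 = 292 / 10000 = 0.0292 m^2
Step 2: GSM = 17.12 g / 0.0292 m^2 = 586.3 g/m^2

586.3 g/m^2


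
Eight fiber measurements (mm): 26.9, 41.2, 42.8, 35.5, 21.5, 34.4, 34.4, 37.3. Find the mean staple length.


Formula: Mean = sum of lengths / count
Sum = 26.9 + 41.2 + 42.8 + 35.5 + 21.5 + 34.4 + 34.4 + 37.3
Sum = 274.0 mm
Mean = 274.0 / 8 = 34.25 mm

34.25 mm


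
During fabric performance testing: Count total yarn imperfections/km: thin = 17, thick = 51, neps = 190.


Formula: Total = thin places + thick places + neps
Total = 17 + 51 + 190
Total = 258 imperfections/km

258 imperfections/km


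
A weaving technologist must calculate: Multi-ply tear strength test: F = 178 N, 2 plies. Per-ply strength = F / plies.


Formula: Per-ply strength = Total force / Number of plies
Per-ply = 178 N / 2
Per-ply = 89 N

89 N


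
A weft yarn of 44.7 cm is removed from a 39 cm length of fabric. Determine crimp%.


Formula: Crimp% = ((L_yarn - L_fabric) / L_fabric) * 100
Step 1: Extension = 44.7 - 39 = 5.7 cm
Step 2: Crimp% = (5.7 / 39) * 100
Step 3: Crimp% = 0.146154 * 100 = 14.6154% ≈ 14.6%

14.6%


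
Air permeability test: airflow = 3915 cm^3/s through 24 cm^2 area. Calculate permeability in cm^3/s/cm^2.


Formula: Air Permeability = Airflow / Test Area
AP = 3915 cm^3/s / 24 cm^2
AP = 163.1 cm^3/s/cm^2

163.1 cm^3/s/cm^2


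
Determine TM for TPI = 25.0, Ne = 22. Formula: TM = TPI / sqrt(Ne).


Formula: TM = TPI / sqrt(Ne)
Step 1: sqrt(Ne) = sqrt(22) = 4.6904
Step 2: TM = 25.0 / 4.6904 = 5.33

5.33 TM


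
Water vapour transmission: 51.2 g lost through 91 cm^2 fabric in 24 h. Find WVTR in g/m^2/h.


Formula: WVTR = mass_loss / (area * time)
Step 1: Convert area: 91 cm^2 = 0.0091 m^2
Step 2: WVTR = 51.2 g / (0.0091 m^2 * 24 h)
Step 3: WVTR = 51.2 / 0.2184 = 234.4 g/m^2/h

234.4 g/m^2/h


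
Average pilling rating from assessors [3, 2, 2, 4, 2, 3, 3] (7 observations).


Formula: Mean = sum / count
Sum = 3 + 2 + 2 + 4 + 2 + 3 + 3 = 19
Mean = 19 / 7 = 2.7

2.7


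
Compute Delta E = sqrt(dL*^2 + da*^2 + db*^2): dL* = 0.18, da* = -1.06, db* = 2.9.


Formula: Delta E = sqrt(dL*^2 + da*^2 + db*^2)
Step 1: dL*^2 = 0.18^2 = 0.0324
Step 2: da*^2 = (-1.06)^2 = 1.1236
Step 3: db*^2 = 2.9^2 = 8.41
Step 4: Sum = 0.0324 + 1.1236 + 8.41 = 9.566
Step 5: Delta E = sqrt(9.566) = 3.09

3.09 Delta E


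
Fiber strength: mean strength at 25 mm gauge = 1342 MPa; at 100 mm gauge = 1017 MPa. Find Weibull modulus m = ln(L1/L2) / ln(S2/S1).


Formula: m = ln(L1/L2) / ln(S2/S1)
Step 1: ln(L1/L2) = ln(25/100) = -1.38629
Step 2: S2/S1 = 1017/1342 = 0.75782
Step 3: ln(S2/S1) = ln(0.75782) = -0.27731
Step 4: m = -1.38629 / -0.27731 = 5.00

5.00 (Weibull m)


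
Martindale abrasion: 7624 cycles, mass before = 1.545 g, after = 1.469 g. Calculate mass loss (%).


Formula: Mass loss% = ((m_before - m_after) / m_before) * 100
Step 1: Mass loss = 1.545 - 1.469 = 0.076 g
Step 2: Ratio = 0.076 / 1.545 = 0.0491909
Step 3: Mass loss% = 0.0491909 * 100 = 4.91909% ≈ 4.92%

4.92%


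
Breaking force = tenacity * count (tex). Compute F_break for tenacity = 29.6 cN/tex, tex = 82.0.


Formula: Breaking force = Tenacity * Linear density
F = 29.6 cN/tex * 82.0 tex
F = 2427.20 cN

2427.20 cN


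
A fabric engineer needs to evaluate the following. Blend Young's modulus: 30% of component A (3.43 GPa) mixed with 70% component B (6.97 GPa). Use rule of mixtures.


Formula: Blend property = (fraction_A * property_A) + (fraction_B * property_B)
Step 1: Contribution A = 30/100 * 3.43 GPa = 1.029 GPa
Step 2: Contribution B = 70/100 * 6.97 GPa = 4.879 GPa
Step 3: Blend Young's modulus = 1.029 + 4.879 = 5.908 GPa

5.908 GPa


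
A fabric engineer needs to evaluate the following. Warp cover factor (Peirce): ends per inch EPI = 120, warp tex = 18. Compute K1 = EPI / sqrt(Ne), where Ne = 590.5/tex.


Formula: K1 = EPI / sqrt(Ne), with Ne = 590.5 / tex_warp
Step 1: Ne = 590.5 / 18 = 32.806
Step 2: sqrt(Ne) = sqrt(32.806) = 5.7277
Step 3: K1 = 120 / 5.7277 = 21.0

21.0


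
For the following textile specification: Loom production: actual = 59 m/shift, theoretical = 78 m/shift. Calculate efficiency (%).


Formula: Efficiency% = (Actual output / Theoretical output) * 100
Efficiency% = (59 / 78) * 100
Efficiency% = 0.75641 * 100 = 75.641% ≈ 75.6%

75.6%


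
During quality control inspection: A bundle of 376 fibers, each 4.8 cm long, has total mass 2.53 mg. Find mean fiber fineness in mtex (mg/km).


Formula: fineness (mtex) = mass (mg) / total length (km) = (mass_mg / total_length_m) * 1000
Step 1: Convert fiber length: 4.8 cm = 0.048 m
Step 2: Total fiber length = 376 * 0.048 = 18.048 m
Step 3: Linear density = 2.53 mg / 18.048 m = 0.1402 mg/m
Step 4: fineness = 0.1402 * 1000 = 140.2 mtex

140.2 mtex


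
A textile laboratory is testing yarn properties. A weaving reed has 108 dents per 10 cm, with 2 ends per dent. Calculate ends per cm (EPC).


Formula: EPC = (dents per 10 cm * ends per dent) / 10
Step 1: Total ends per 10 cm = 108 * 2 = 216
Step 2: EPC = 216 / 10 = 21.6 ends/cm

21.6 ends/cm


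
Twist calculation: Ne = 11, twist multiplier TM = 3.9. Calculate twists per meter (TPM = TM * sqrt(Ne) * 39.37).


Formula: TPM = TM * sqrt(Ne) * 39.37
Step 1: sqrt(Ne) = sqrt(11) = 3.3166
Step 2: TM * sqrt(Ne) = 3.9 * 3.3166 = 12.9347
Step 3: TPM = 12.9347 * 39.37 = 509 twists/m

509 twists/m


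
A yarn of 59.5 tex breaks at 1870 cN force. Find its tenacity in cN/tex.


Formula: Tenacity = Breaking force / Linear density
Tenacity = 1870 cN / 59.5 tex
Tenacity = 31.43 cN/tex

31.43 cN/tex


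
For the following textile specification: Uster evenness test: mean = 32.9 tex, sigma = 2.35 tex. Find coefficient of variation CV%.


Formula: CV% = (standard deviation / mean) * 100
Step 1: Ratio = 2.35 / 32.9 = 0.071429
Step 2: CV% = 0.071429 * 100 = 7.1429% ≈ 7.1%

7.1%


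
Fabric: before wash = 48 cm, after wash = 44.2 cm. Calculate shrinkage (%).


Formula: Shrinkage% = ((L_before - L_after) / L_before) * 100
Step 1: Shrinkage = 48 - 44.2 = 3.8 cm
Step 2: Shrinkage% = (3.8 / 48) * 100
Step 3: Shrinkage% = 0.079167 * 100 = 7.9167% ≈ 7.9%

7.9%


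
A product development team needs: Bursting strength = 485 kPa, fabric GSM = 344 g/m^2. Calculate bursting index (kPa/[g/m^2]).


Formula: Bursting Index = Bursting Strength / Fabric GSM
BI = 485 kPa / 344 g/m^2
BI = 1.410 kPa/(g/m^2)

1.410 kPa/(g/m^2)


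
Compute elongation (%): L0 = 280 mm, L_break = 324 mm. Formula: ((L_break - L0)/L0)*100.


Formula: Elongation (%) = ((L_break - L0) / L0) * 100
Step 1: Extension = 324 - 280 = 44 mm
Step 2: Elongation = (44 / 280) * 100
Step 3: Elongation = 0.157143 * 100 = 15.7143% ≈ 15.7%

15.7%


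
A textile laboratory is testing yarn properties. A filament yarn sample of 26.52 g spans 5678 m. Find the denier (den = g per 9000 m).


Formula: den = (mass_g / length_m) * 9000
Substituting: den = (26.52 / 5678) * 9000
Intermediate: 26.52 / 5678 = 0.00467066 g/m
den = 0.00467066 * 9000 = 42.0 denier

42.0 denier


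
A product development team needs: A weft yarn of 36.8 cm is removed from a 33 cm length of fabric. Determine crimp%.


Formula: Crimp% = ((L_yarn - L_fabric) / L_fabric) * 100
Step 1: Extension = 36.8 - 33 = 3.8 cm
Step 2: Crimp% = (3.8 / 33) * 100
Step 3: Crimp% = 0.115152 * 100 = 11.5152% ≈ 11.5%

11.5%


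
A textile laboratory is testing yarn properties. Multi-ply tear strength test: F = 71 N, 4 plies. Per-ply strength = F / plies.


Formula: Per-ply strength = Total force / Number of plies
Per-ply = 71 N / 4
Per-ply = 17.75 N

17.75 N


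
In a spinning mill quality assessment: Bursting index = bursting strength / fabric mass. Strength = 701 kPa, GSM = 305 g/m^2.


Formula: Bursting Index = Bursting Strength / Fabric GSM
BI = 701 kPa / 305 g/m^2
BI = 2.298 kPa/(g/m^2)

2.298 kPa/(g/m^2)


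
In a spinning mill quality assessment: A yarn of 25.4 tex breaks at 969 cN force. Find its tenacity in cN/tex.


Formula: Tenacity = Breaking force / Linear density
Tenacity = 969 cN / 25.4 tex
Tenacity = 38.15 cN/tex

38.15 cN/tex


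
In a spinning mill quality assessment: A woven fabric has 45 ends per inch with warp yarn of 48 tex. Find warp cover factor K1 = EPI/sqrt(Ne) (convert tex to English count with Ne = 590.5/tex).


Formula: K1 = EPI / sqrt(Ne), with Ne = 590.5 / tex_warp
Step 1: Ne = 590.5 / 48 = 12.302
Step 2: sqrt(Ne) = sqrt(12.302) = 3.5074
Step 3: K1 = 45 / 3.5074 = 12.8

12.8


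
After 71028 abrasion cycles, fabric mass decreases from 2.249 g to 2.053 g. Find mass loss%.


Formula: Mass loss% = ((m_before - m_after) / m_before) * 100
Step 1: Mass loss = 2.249 - 2.053 = 0.196 g
Step 2: Ratio = 0.196 / 2.249 = 0.0871498
Step 3: Mass loss% = 0.0871498 * 100 = 8.71498% ≈ 8.71%

8.71%


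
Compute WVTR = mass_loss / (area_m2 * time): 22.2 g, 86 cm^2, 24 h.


Formula: WVTR = mass_loss / (area * time)
Step 1: Convert area: 86 cm^2 = 0.0086 m^2
Step 2: WVTR = 22.2 g / (0.0086 m^2 * 24 h)
Step 3: WVTR = 22.2 / 0.2064 = 107.6 g/m^2/h

107.6 g/m^2/h


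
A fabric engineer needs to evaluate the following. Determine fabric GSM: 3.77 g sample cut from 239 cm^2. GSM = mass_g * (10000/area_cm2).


Formula: GSM = mass_g / area_m2
Step 1: Convert area: 239 cm^2 = 239 / 10000 = 0.0239 m^2
Step 2: GSM = 3.77 g / 0.0239 m^2 = 157.7 g/m^2

157.7 g/m^2


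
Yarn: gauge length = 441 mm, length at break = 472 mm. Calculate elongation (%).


Formula: Elongation (%) = ((L_break - L0) / L0) * 100
Step 1: Extension = 472 - 441 = 31 mm
Step 2: Elongation = (31 / 441) * 100
Step 3: Elongation = 0.070295 * 100 = 7.0295% ≈ 7.0%

7.0%


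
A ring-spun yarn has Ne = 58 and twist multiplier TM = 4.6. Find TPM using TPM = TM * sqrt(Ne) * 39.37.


Formula: TPM = TM * sqrt(Ne) * 39.37
Step 1: sqrt(Ne) = sqrt(58) = 7.6158
Step 2: TM * sqrt(Ne) = 4.6 * 7.6158 = 35.0327
Step 3: TPM = 35.0327 * 39.37 = 1379 twists/m

1379 twists/m


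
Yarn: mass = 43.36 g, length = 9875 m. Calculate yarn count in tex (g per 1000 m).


Formula: Tex = (mass_g / length_m) * 1000
Substituting: Tex = (43.36 / 9875) * 1000
Intermediate: 43.36 / 9875 = 0.00439089 g/m
Tex = 0.00439089 * 1000 = 4.39 tex

4.39 tex


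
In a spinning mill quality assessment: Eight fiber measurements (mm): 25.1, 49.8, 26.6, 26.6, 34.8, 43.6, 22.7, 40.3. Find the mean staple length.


Formula: Mean = sum of lengths / count
Sum = 25.1 + 49.8 + 26.6 + 26.6 + 34.8 + 43.6 + 22.7 + 40.3
Sum = 269.5 mm
Mean = 269.5 / 8 = 33.69 mm

33.69 mm


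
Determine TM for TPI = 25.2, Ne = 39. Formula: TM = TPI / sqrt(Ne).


Formula: TM = TPI / sqrt(Ne)
Step 1: sqrt(Ne) = sqrt(39) = 6.245
Step 2: TM = 25.2 / 6.245 = 4.04

4.04 TM


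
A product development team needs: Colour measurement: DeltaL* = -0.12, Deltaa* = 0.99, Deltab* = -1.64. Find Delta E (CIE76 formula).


Formula: Delta E = sqrt(dL*^2 + da*^2 + db*^2)
Step 1: dL*^2 = (-0.12)^2 = 0.0144
Step 2: da*^2 = 0.99^2 = 0.9801
Step 3: db*^2 = (-1.64)^2 = 2.6896
Step 4: Sum = 0.0144 + 0.9801 + 2.6896 = 3.6841
Step 5: Delta E = sqrt(3.6841) = 1.92

1.92 Delta E


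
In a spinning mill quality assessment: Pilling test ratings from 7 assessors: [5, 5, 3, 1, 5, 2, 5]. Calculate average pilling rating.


Formula: Mean = sum / count
Sum = 5 + 5 + 3 + 1 + 5 + 2 + 5 = 26
Mean = 26 / 7 = 3.7

3.7


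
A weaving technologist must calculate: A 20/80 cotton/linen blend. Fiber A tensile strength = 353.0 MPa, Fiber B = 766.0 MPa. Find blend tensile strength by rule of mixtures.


Formula: Blend property = (fraction_A * property_A) + (fraction_B * property_B)
Step 1: Contribution A = 20/100 * 353.0 MPa = 70.6 MPa
Step 2: Contribution B = 80/100 * 766.0 MPa = 612.8 MPa
Step 3: Blend tensile strength = 70.6 + 612.8 = 683.4 MPa

683.4 MPa


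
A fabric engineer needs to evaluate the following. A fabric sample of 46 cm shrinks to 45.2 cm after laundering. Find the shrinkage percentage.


Formula: Shrinkage% = ((L_before - L_after) / L_before) * 100
Step 1: Shrinkage = 46 - 45.2 = 0.8 cm
Step 2: Shrinkage% = (0.8 / 46) * 100
Step 3: Shrinkage% = 0.017391 * 100 = 1.7391% ≈ 1.7%

1.7%


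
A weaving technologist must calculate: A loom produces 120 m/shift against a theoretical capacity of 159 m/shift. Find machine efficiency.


Formula: Efficiency% = (Actual output / Theoretical output) * 100
Efficiency% = (120 / 159) * 100
Efficiency% = 0.754717 * 100 = 75.4717% ≈ 75.5%

75.5%


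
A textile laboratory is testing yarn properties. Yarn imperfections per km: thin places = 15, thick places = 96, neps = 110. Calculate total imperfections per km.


Formula: Total = thin places + thick places + neps
Total = 15 + 96 + 110
Total = 221 imperfections/km

221 imperfections/km


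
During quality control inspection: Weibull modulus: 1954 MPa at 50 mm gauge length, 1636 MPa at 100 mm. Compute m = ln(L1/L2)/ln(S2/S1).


Formula: m = ln(L1/L2) / ln(S2/S1)
Step 1: ln(L1/L2) = ln(50/100) = -0.69315
Step 2: S2/S1 = 1636/1954 = 0.83726
Step 3: ln(S2/S1) = ln(0.83726) = -0.17762
Step 4: m = -0.69315 / -0.17762 = 3.90

3.90 (Weibull m)


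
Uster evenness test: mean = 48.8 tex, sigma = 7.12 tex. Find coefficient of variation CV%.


Formula: CV% = (standard deviation / mean) * 100
Step 1: Ratio = 7.12 / 48.8 = 0.145902
Step 2: CV% = 0.145902 * 100 = 14.5902% ≈ 14.6%

14.6%


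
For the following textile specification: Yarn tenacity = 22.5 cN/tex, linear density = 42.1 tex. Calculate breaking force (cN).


Formula: Breaking force = Tenacity * Linear density
F = 22.5 cN/tex * 42.1 tex
F = 947.25 cN

947.25 cN


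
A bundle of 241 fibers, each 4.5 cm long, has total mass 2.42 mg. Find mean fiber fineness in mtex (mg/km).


Formula: fineness (mtex) = mass (mg) / total length (km) = (mass_mg / total_length_m) * 1000
Step 1: Convert fiber length: 4.5 cm = 0.045 m
Step 2: Total fiber length = 241 * 0.045 = 10.845 m
Step 3: Linear density = 2.42 mg / 10.845 m = 0.2231 mg/m
Step 4: fineness = 0.2231 * 1000 = 223.1 mtex

223.1 mtex


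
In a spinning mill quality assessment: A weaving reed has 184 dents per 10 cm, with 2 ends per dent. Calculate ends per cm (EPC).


Formula: EPC = (dents per 10 cm * ends per dent) / 10
Step 1: Total ends per 10 cm = 184 * 2 = 368
Step 2: EPC = 368 / 10 = 36.8 ends/cm

36.8 ends/cm


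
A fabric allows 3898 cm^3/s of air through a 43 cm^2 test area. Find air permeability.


Formula: Air Permeability = Airflow / Test Area
AP = 3898 cm^3/s / 43 cm^2
AP = 90.7 cm^3/s/cm^2

90.7 cm^3/s/cm^2


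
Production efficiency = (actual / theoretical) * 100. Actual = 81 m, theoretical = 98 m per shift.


Formula: Efficiency% = (Actual output / Theoretical output) * 100
Efficiency% = (81 / 98) * 100
Efficiency% = 0.826531 * 100 = 82.6531% ≈ 82.7%

82.7%


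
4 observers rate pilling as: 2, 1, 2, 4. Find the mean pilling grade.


Formula: Mean = sum / count
Sum = 2 + 1 + 2 + 4 = 9
Mean = 9 / 4 = 2.3

2.3


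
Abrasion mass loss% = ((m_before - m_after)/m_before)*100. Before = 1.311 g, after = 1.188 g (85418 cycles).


Formula: Mass loss% = ((m_before - m_after) / m_before) * 100
Step 1: Mass loss = 1.311 - 1.188 = 0.123 g
Step 2: Ratio = 0.123 / 1.311 = 0.0938215
Step 3: Mass loss% = 0.0938215 * 100 = 9.38215% ≈ 9.38%

9.38%


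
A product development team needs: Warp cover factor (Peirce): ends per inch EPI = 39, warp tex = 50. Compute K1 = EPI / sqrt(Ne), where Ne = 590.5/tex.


Formula: K1 = EPI / sqrt(Ne), with Ne = 590.5 / tex_warp
Step 1: Ne = 590.5 / 50 = 11.81
Step 2: sqrt(Ne) = sqrt(11.81) = 3.4366
Step 3: K1 = 39 / 3.4366 = 11.3

11.3


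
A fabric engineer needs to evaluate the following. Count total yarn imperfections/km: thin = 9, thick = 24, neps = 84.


Formula: Total = thin places + thick places + neps
Total = 9 + 24 + 84
Total = 117 imperfections/km

117 imperfections/km


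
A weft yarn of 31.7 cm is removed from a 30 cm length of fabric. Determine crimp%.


Formula: Crimp% = ((L_yarn - L_fabric) / L_fabric) * 100
Step 1: Extension = 31.7 - 30 = 1.7 cm
Step 2: Crimp% = (1.7 / 30) * 100
Step 3: Crimp% = 0.056667 * 100 = 5.6667% ≈ 5.7%

5.7%


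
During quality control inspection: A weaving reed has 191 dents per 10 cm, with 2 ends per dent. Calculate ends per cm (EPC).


Formula: EPC = (dents per 10 cm * ends per dent) / 10
Step 1: Total ends per 10 cm = 191 * 2 = 382
Step 2: EPC = 382 / 10 = 38.2 ends/cm

38.2 ends/cm


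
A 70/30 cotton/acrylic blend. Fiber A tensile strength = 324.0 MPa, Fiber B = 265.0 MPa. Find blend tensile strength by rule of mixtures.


Formula: Blend property = (fraction_A * property_A) + (fraction_B * property_B)
Step 1: Contribution A = 70/100 * 324.0 MPa = 226.8 MPa
Step 2: Contribution B = 30/100 * 265.0 MPa = 79.5 MPa
Step 3: Blend tensile strength = 226.8 + 79.5 = 306.3 MPa

306.3 MPa


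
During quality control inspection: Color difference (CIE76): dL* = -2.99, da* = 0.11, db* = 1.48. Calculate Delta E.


Formula: Delta E = sqrt(dL*^2 + da*^2 + db*^2)
Step 1: dL*^2 = (-2.99)^2 = 8.9401
Step 2: da*^2 = 0.11^2 = 0.0121
Step 3: db*^2 = 1.48^2 = 2.1904
Step 4: Sum = 8.9401 + 0.0121 + 2.1904 = 11.1426
Step 5: Delta E = sqrt(11.1426) = 3.34

3.34 Delta E


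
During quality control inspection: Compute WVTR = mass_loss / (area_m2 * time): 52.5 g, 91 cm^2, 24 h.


Formula: WVTR = mass_loss / (area * time)
Step 1: Convert area: 91 cm^2 = 0.0091 m^2
Step 2: WVTR = 52.5 g / (0.0091 m^2 * 24 h)
Step 3: WVTR = 52.5 / 0.2184 = 240.4 g/m^2/h

240.4 g/m^2/h


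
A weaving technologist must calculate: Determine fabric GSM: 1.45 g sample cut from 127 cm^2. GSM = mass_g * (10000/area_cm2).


Formula: GSM = mass_g / area_m2
Step 1: Convert area: 127 cm^2 = 127 / 10000 = 0.0127 m^2
Step 2: GSM = 1.45 g / 0.0127 m^2 = 114.2 g/m^2

114.2 g/m^2


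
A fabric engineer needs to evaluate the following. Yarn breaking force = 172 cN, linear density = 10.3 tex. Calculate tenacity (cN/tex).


Formula: Tenacity = Breaking force / Linear density
Tenacity = 172 cN / 10.3 tex
Tenacity = 16.70 cN/tex

16.70 cN/tex


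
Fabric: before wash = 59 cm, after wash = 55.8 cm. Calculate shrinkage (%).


Formula: Shrinkage% = ((L_before - L_after) / L_before) * 100
Step 1: Shrinkage = 59 - 55.8 = 3.2 cm
Step 2: Shrinkage% = (3.2 / 59) * 100
Step 3: Shrinkage% = 0.054237 * 100 = 5.4237% ≈ 5.4%

5.4%


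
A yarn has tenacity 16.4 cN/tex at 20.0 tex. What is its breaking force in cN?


Formula: Breaking force = Tenacity * Linear density
F = 16.4 cN/tex * 20.0 tex
F = 328.00 cN

328.00 cN


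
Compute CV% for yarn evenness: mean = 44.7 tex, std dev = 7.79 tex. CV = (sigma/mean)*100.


Formula: CV% = (standard deviation / mean) * 100
Step 1: Ratio = 7.79 / 44.7 = 0.174273
Step 2: CV% = 0.174273 * 100 = 17.4273% ≈ 17.4%

17.4%


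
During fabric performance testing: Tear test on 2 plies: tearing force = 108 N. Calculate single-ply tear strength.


Formula: Per-ply strength = Total force / Number of plies
Per-ply = 108 N / 2
Per-ply = 54 N

54 N


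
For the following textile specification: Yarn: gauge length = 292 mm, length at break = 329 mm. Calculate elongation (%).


Formula: Elongation (%) = ((L_break - L0) / L0) * 100
Step 1: Extension = 329 - 292 = 37 mm
Step 2: Elongation = (37 / 292) * 100
Step 3: Elongation = 0.126712 * 100 = 12.6712% ≈ 12.7%

12.7%


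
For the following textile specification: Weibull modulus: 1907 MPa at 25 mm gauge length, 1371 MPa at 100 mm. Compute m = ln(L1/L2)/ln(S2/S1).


Formula: m = ln(L1/L2) / ln(S2/S1)
Step 1: ln(L1/L2) = ln(25/100) = -1.38629
Step 2: S2/S1 = 1371/1907 = 0.71893
Step 3: ln(S2/S1) = ln(0.71893) = -0.32999
Step 4: m = -1.38629 / -0.32999 = 4.20

4.20 (Weibull m)


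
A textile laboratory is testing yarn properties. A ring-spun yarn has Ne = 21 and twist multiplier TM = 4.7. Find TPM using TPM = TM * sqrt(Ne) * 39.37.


Formula: TPM = TM * sqrt(Ne) * 39.37
Step 1: sqrt(Ne) = sqrt(21) = 4.5826
Step 2: TM * sqrt(Ne) = 4.7 * 4.5826 = 21.5382
Step 3: TPM = 21.5382 * 39.37 = 848 twists/m

848 twists/m


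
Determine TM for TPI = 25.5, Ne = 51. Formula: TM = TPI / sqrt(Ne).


Formula: TM = TPI / sqrt(Ne)
Step 1: sqrt(Ne) = sqrt(51) = 7.1414
Step 2: TM = 25.5 / 7.1414 = 3.57

3.57 TM


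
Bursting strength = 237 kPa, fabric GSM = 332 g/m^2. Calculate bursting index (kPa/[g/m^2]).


Formula: Bursting Index = Bursting Strength / Fabric GSM
BI = 237 kPa / 332 g/m^2
BI = 0.714 kPa/(g/m^2)

0.714 kPa/(g/m^2)


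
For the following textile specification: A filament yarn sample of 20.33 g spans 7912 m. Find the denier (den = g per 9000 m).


Formula: den = (mass_g / length_m) * 9000
Substituting: den = (20.33 / 7912) * 9000
Intermediate: 20.33 / 7912 = 0.00256951 g/m
den = 0.00256951 * 9000 = 23.1 denier

23.1 denier


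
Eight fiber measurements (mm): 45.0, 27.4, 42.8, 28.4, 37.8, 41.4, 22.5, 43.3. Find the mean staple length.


Formula: Mean = sum of lengths / count
Sum = 45.0 + 27.4 + 42.8 + 28.4 + 37.8 + 41.4 + 22.5 + 43.3
Sum = 288.6 mm
Mean = 288.6 / 8 = 36.08 mm

36.08 mm


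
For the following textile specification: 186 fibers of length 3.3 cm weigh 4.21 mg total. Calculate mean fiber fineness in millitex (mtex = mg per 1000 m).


Formula: fineness (mtex) = mass (mg) / total length (km) = (mass_mg / total_length_m) * 1000
Step 1: Convert fiber length: 3.3 cm = 0.033 m
Step 2: Total fiber length = 186 * 0.033 = 6.138 m
Step 3: Linear density = 4.21 mg / 6.138 m = 0.6859 mg/m
Step 4: fineness = 0.6859 * 1000 = 685.9 mtex

685.9 mtex


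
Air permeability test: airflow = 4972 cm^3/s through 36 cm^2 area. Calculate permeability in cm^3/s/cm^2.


Formula: Air Permeability = Airflow / Test Area
AP = 4972 cm^3/s / 36 cm^2
AP = 138.1 cm^3/s/cm^2

138.1 cm^3/s/cm^2


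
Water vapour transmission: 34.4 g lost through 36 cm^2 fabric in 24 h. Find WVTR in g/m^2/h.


Formula: WVTR = mass_loss / (area * time)
Step 1: Convert area: 36 cm^2 = 0.0036 m^2
Step 2: WVTR = 34.4 g / (0.0036 m^2 * 24 h)
Step 3: WVTR = 34.4 / 0.0864 = 398.1 g/m^2/h

398.1 g/m^2/h


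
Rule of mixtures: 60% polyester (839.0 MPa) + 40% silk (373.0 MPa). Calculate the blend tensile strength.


Formula: Blend property = (fraction_A * property_A) + (fraction_B * property_B)
Step 1: Contribution A = 60/100 * 839.0 MPa = 503.4 MPa
Step 2: Contribution B = 40/100 * 373.0 MPa = 149.2 MPa
Step 3: Blend tensile strength = 503.4 + 149.2 = 652.6 MPa

652.6 MPa


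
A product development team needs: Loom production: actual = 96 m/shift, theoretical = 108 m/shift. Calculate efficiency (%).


Formula: Efficiency% = (Actual output / Theoretical output) * 100
Efficiency% = (96 / 108) * 100
Efficiency% = 0.888889 * 100 = 88.8889% ≈ 88.9%

88.9%
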